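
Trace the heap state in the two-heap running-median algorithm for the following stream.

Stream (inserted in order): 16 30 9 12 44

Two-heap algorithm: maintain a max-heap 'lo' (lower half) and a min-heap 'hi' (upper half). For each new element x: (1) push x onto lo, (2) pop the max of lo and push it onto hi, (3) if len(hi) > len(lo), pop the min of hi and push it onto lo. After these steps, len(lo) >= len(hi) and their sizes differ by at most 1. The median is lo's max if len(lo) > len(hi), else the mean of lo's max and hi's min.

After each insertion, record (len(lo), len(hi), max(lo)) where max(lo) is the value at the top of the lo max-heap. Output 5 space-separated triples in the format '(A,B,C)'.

Step 1: insert 16 -> lo=[16] hi=[] -> (len(lo)=1, len(hi)=0, max(lo)=16)
Step 2: insert 30 -> lo=[16] hi=[30] -> (len(lo)=1, len(hi)=1, max(lo)=16)
Step 3: insert 9 -> lo=[9, 16] hi=[30] -> (len(lo)=2, len(hi)=1, max(lo)=16)
Step 4: insert 12 -> lo=[9, 12] hi=[16, 30] -> (len(lo)=2, len(hi)=2, max(lo)=12)
Step 5: insert 44 -> lo=[9, 12, 16] hi=[30, 44] -> (len(lo)=3, len(hi)=2, max(lo)=16)

Answer: (1,0,16) (1,1,16) (2,1,16) (2,2,12) (3,2,16)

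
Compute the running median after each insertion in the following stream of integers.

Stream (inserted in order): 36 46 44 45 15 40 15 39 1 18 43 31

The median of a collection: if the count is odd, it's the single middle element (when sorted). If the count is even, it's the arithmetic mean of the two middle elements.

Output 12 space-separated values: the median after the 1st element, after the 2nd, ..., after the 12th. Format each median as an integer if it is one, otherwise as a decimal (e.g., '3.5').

Step 1: insert 36 -> lo=[36] (size 1, max 36) hi=[] (size 0) -> median=36
Step 2: insert 46 -> lo=[36] (size 1, max 36) hi=[46] (size 1, min 46) -> median=41
Step 3: insert 44 -> lo=[36, 44] (size 2, max 44) hi=[46] (size 1, min 46) -> median=44
Step 4: insert 45 -> lo=[36, 44] (size 2, max 44) hi=[45, 46] (size 2, min 45) -> median=44.5
Step 5: insert 15 -> lo=[15, 36, 44] (size 3, max 44) hi=[45, 46] (size 2, min 45) -> median=44
Step 6: insert 40 -> lo=[15, 36, 40] (size 3, max 40) hi=[44, 45, 46] (size 3, min 44) -> median=42
Step 7: insert 15 -> lo=[15, 15, 36, 40] (size 4, max 40) hi=[44, 45, 46] (size 3, min 44) -> median=40
Step 8: insert 39 -> lo=[15, 15, 36, 39] (size 4, max 39) hi=[40, 44, 45, 46] (size 4, min 40) -> median=39.5
Step 9: insert 1 -> lo=[1, 15, 15, 36, 39] (size 5, max 39) hi=[40, 44, 45, 46] (size 4, min 40) -> median=39
Step 10: insert 18 -> lo=[1, 15, 15, 18, 36] (size 5, max 36) hi=[39, 40, 44, 45, 46] (size 5, min 39) -> median=37.5
Step 11: insert 43 -> lo=[1, 15, 15, 18, 36, 39] (size 6, max 39) hi=[40, 43, 44, 45, 46] (size 5, min 40) -> median=39
Step 12: insert 31 -> lo=[1, 15, 15, 18, 31, 36] (size 6, max 36) hi=[39, 40, 43, 44, 45, 46] (size 6, min 39) -> median=37.5

Answer: 36 41 44 44.5 44 42 40 39.5 39 37.5 39 37.5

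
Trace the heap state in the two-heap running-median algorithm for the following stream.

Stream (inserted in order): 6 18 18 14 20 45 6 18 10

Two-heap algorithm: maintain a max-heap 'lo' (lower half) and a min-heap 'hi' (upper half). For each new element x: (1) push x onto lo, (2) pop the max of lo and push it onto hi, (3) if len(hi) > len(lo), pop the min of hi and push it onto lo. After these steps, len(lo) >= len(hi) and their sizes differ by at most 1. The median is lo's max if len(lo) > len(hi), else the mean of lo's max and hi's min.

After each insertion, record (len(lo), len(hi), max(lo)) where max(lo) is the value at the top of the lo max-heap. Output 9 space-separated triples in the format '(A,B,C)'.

Step 1: insert 6 -> lo=[6] hi=[] -> (len(lo)=1, len(hi)=0, max(lo)=6)
Step 2: insert 18 -> lo=[6] hi=[18] -> (len(lo)=1, len(hi)=1, max(lo)=6)
Step 3: insert 18 -> lo=[6, 18] hi=[18] -> (len(lo)=2, len(hi)=1, max(lo)=18)
Step 4: insert 14 -> lo=[6, 14] hi=[18, 18] -> (len(lo)=2, len(hi)=2, max(lo)=14)
Step 5: insert 20 -> lo=[6, 14, 18] hi=[18, 20] -> (len(lo)=3, len(hi)=2, max(lo)=18)
Step 6: insert 45 -> lo=[6, 14, 18] hi=[18, 20, 45] -> (len(lo)=3, len(hi)=3, max(lo)=18)
Step 7: insert 6 -> lo=[6, 6, 14, 18] hi=[18, 20, 45] -> (len(lo)=4, len(hi)=3, max(lo)=18)
Step 8: insert 18 -> lo=[6, 6, 14, 18] hi=[18, 18, 20, 45] -> (len(lo)=4, len(hi)=4, max(lo)=18)
Step 9: insert 10 -> lo=[6, 6, 10, 14, 18] hi=[18, 18, 20, 45] -> (len(lo)=5, len(hi)=4, max(lo)=18)

Answer: (1,0,6) (1,1,6) (2,1,18) (2,2,14) (3,2,18) (3,3,18) (4,3,18) (4,4,18) (5,4,18)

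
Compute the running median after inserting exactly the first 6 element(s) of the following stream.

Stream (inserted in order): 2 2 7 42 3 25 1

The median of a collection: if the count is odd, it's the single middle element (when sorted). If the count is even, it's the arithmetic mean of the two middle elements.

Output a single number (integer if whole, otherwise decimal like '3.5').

Answer: 5

Derivation:
Step 1: insert 2 -> lo=[2] (size 1, max 2) hi=[] (size 0) -> median=2
Step 2: insert 2 -> lo=[2] (size 1, max 2) hi=[2] (size 1, min 2) -> median=2
Step 3: insert 7 -> lo=[2, 2] (size 2, max 2) hi=[7] (size 1, min 7) -> median=2
Step 4: insert 42 -> lo=[2, 2] (size 2, max 2) hi=[7, 42] (size 2, min 7) -> median=4.5
Step 5: insert 3 -> lo=[2, 2, 3] (size 3, max 3) hi=[7, 42] (size 2, min 7) -> median=3
Step 6: insert 25 -> lo=[2, 2, 3] (size 3, max 3) hi=[7, 25, 42] (size 3, min 7) -> median=5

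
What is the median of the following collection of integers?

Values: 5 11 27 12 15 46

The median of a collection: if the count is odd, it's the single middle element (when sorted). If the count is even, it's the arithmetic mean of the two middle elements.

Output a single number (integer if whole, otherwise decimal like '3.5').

Step 1: insert 5 -> lo=[5] (size 1, max 5) hi=[] (size 0) -> median=5
Step 2: insert 11 -> lo=[5] (size 1, max 5) hi=[11] (size 1, min 11) -> median=8
Step 3: insert 27 -> lo=[5, 11] (size 2, max 11) hi=[27] (size 1, min 27) -> median=11
Step 4: insert 12 -> lo=[5, 11] (size 2, max 11) hi=[12, 27] (size 2, min 12) -> median=11.5
Step 5: insert 15 -> lo=[5, 11, 12] (size 3, max 12) hi=[15, 27] (size 2, min 15) -> median=12
Step 6: insert 46 -> lo=[5, 11, 12] (size 3, max 12) hi=[15, 27, 46] (size 3, min 15) -> median=13.5

Answer: 13.5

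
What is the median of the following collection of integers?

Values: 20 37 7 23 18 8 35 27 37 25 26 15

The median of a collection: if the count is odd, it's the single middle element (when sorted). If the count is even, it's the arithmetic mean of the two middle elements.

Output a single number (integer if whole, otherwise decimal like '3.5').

Answer: 24

Derivation:
Step 1: insert 20 -> lo=[20] (size 1, max 20) hi=[] (size 0) -> median=20
Step 2: insert 37 -> lo=[20] (size 1, max 20) hi=[37] (size 1, min 37) -> median=28.5
Step 3: insert 7 -> lo=[7, 20] (size 2, max 20) hi=[37] (size 1, min 37) -> median=20
Step 4: insert 23 -> lo=[7, 20] (size 2, max 20) hi=[23, 37] (size 2, min 23) -> median=21.5
Step 5: insert 18 -> lo=[7, 18, 20] (size 3, max 20) hi=[23, 37] (size 2, min 23) -> median=20
Step 6: insert 8 -> lo=[7, 8, 18] (size 3, max 18) hi=[20, 23, 37] (size 3, min 20) -> median=19
Step 7: insert 35 -> lo=[7, 8, 18, 20] (size 4, max 20) hi=[23, 35, 37] (size 3, min 23) -> median=20
Step 8: insert 27 -> lo=[7, 8, 18, 20] (size 4, max 20) hi=[23, 27, 35, 37] (size 4, min 23) -> median=21.5
Step 9: insert 37 -> lo=[7, 8, 18, 20, 23] (size 5, max 23) hi=[27, 35, 37, 37] (size 4, min 27) -> median=23
Step 10: insert 25 -> lo=[7, 8, 18, 20, 23] (size 5, max 23) hi=[25, 27, 35, 37, 37] (size 5, min 25) -> median=24
Step 11: insert 26 -> lo=[7, 8, 18, 20, 23, 25] (size 6, max 25) hi=[26, 27, 35, 37, 37] (size 5, min 26) -> median=25
Step 12: insert 15 -> lo=[7, 8, 15, 18, 20, 23] (size 6, max 23) hi=[25, 26, 27, 35, 37, 37] (size 6, min 25) -> median=24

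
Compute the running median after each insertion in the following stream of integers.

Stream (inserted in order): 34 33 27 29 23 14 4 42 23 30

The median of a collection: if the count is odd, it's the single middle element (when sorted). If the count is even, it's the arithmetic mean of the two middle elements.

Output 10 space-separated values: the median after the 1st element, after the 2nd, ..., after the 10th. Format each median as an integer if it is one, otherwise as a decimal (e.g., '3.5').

Answer: 34 33.5 33 31 29 28 27 28 27 28

Derivation:
Step 1: insert 34 -> lo=[34] (size 1, max 34) hi=[] (size 0) -> median=34
Step 2: insert 33 -> lo=[33] (size 1, max 33) hi=[34] (size 1, min 34) -> median=33.5
Step 3: insert 27 -> lo=[27, 33] (size 2, max 33) hi=[34] (size 1, min 34) -> median=33
Step 4: insert 29 -> lo=[27, 29] (size 2, max 29) hi=[33, 34] (size 2, min 33) -> median=31
Step 5: insert 23 -> lo=[23, 27, 29] (size 3, max 29) hi=[33, 34] (size 2, min 33) -> median=29
Step 6: insert 14 -> lo=[14, 23, 27] (size 3, max 27) hi=[29, 33, 34] (size 3, min 29) -> median=28
Step 7: insert 4 -> lo=[4, 14, 23, 27] (size 4, max 27) hi=[29, 33, 34] (size 3, min 29) -> median=27
Step 8: insert 42 -> lo=[4, 14, 23, 27] (size 4, max 27) hi=[29, 33, 34, 42] (size 4, min 29) -> median=28
Step 9: insert 23 -> lo=[4, 14, 23, 23, 27] (size 5, max 27) hi=[29, 33, 34, 42] (size 4, min 29) -> median=27
Step 10: insert 30 -> lo=[4, 14, 23, 23, 27] (size 5, max 27) hi=[29, 30, 33, 34, 42] (size 5, min 29) -> median=28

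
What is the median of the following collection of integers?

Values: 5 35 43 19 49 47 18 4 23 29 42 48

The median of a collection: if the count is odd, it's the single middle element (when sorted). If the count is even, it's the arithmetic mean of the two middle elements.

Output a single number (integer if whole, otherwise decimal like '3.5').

Answer: 32

Derivation:
Step 1: insert 5 -> lo=[5] (size 1, max 5) hi=[] (size 0) -> median=5
Step 2: insert 35 -> lo=[5] (size 1, max 5) hi=[35] (size 1, min 35) -> median=20
Step 3: insert 43 -> lo=[5, 35] (size 2, max 35) hi=[43] (size 1, min 43) -> median=35
Step 4: insert 19 -> lo=[5, 19] (size 2, max 19) hi=[35, 43] (size 2, min 35) -> median=27
Step 5: insert 49 -> lo=[5, 19, 35] (size 3, max 35) hi=[43, 49] (size 2, min 43) -> median=35
Step 6: insert 47 -> lo=[5, 19, 35] (size 3, max 35) hi=[43, 47, 49] (size 3, min 43) -> median=39
Step 7: insert 18 -> lo=[5, 18, 19, 35] (size 4, max 35) hi=[43, 47, 49] (size 3, min 43) -> median=35
Step 8: insert 4 -> lo=[4, 5, 18, 19] (size 4, max 19) hi=[35, 43, 47, 49] (size 4, min 35) -> median=27
Step 9: insert 23 -> lo=[4, 5, 18, 19, 23] (size 5, max 23) hi=[35, 43, 47, 49] (size 4, min 35) -> median=23
Step 10: insert 29 -> lo=[4, 5, 18, 19, 23] (size 5, max 23) hi=[29, 35, 43, 47, 49] (size 5, min 29) -> median=26
Step 11: insert 42 -> lo=[4, 5, 18, 19, 23, 29] (size 6, max 29) hi=[35, 42, 43, 47, 49] (size 5, min 35) -> median=29
Step 12: insert 48 -> lo=[4, 5, 18, 19, 23, 29] (size 6, max 29) hi=[35, 42, 43, 47, 48, 49] (size 6, min 35) -> median=32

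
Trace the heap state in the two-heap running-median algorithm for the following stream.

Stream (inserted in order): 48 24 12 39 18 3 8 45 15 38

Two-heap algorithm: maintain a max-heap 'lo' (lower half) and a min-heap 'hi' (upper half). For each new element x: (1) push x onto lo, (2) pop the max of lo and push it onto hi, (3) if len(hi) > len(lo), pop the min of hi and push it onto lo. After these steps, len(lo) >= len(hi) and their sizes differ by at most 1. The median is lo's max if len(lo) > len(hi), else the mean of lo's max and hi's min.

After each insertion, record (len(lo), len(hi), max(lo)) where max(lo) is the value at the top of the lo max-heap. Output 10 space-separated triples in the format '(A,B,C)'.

Step 1: insert 48 -> lo=[48] hi=[] -> (len(lo)=1, len(hi)=0, max(lo)=48)
Step 2: insert 24 -> lo=[24] hi=[48] -> (len(lo)=1, len(hi)=1, max(lo)=24)
Step 3: insert 12 -> lo=[12, 24] hi=[48] -> (len(lo)=2, len(hi)=1, max(lo)=24)
Step 4: insert 39 -> lo=[12, 24] hi=[39, 48] -> (len(lo)=2, len(hi)=2, max(lo)=24)
Step 5: insert 18 -> lo=[12, 18, 24] hi=[39, 48] -> (len(lo)=3, len(hi)=2, max(lo)=24)
Step 6: insert 3 -> lo=[3, 12, 18] hi=[24, 39, 48] -> (len(lo)=3, len(hi)=3, max(lo)=18)
Step 7: insert 8 -> lo=[3, 8, 12, 18] hi=[24, 39, 48] -> (len(lo)=4, len(hi)=3, max(lo)=18)
Step 8: insert 45 -> lo=[3, 8, 12, 18] hi=[24, 39, 45, 48] -> (len(lo)=4, len(hi)=4, max(lo)=18)
Step 9: insert 15 -> lo=[3, 8, 12, 15, 18] hi=[24, 39, 45, 48] -> (len(lo)=5, len(hi)=4, max(lo)=18)
Step 10: insert 38 -> lo=[3, 8, 12, 15, 18] hi=[24, 38, 39, 45, 48] -> (len(lo)=5, len(hi)=5, max(lo)=18)

Answer: (1,0,48) (1,1,24) (2,1,24) (2,2,24) (3,2,24) (3,3,18) (4,3,18) (4,4,18) (5,4,18) (5,5,18)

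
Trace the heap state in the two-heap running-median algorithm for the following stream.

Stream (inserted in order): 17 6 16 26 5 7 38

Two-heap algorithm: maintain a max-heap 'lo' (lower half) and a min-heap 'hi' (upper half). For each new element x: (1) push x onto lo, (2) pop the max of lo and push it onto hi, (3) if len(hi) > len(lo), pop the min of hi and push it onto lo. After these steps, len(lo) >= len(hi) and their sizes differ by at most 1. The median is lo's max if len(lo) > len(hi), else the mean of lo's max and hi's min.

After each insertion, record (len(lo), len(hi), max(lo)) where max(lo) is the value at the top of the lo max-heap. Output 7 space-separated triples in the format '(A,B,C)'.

Answer: (1,0,17) (1,1,6) (2,1,16) (2,2,16) (3,2,16) (3,3,7) (4,3,16)

Derivation:
Step 1: insert 17 -> lo=[17] hi=[] -> (len(lo)=1, len(hi)=0, max(lo)=17)
Step 2: insert 6 -> lo=[6] hi=[17] -> (len(lo)=1, len(hi)=1, max(lo)=6)
Step 3: insert 16 -> lo=[6, 16] hi=[17] -> (len(lo)=2, len(hi)=1, max(lo)=16)
Step 4: insert 26 -> lo=[6, 16] hi=[17, 26] -> (len(lo)=2, len(hi)=2, max(lo)=16)
Step 5: insert 5 -> lo=[5, 6, 16] hi=[17, 26] -> (len(lo)=3, len(hi)=2, max(lo)=16)
Step 6: insert 7 -> lo=[5, 6, 7] hi=[16, 17, 26] -> (len(lo)=3, len(hi)=3, max(lo)=7)
Step 7: insert 38 -> lo=[5, 6, 7, 16] hi=[17, 26, 38] -> (len(lo)=4, len(hi)=3, max(lo)=16)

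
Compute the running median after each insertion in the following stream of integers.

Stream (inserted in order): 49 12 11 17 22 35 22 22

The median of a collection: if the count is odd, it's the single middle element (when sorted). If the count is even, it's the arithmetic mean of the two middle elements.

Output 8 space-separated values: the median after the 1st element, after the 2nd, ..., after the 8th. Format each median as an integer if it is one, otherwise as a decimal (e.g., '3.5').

Step 1: insert 49 -> lo=[49] (size 1, max 49) hi=[] (size 0) -> median=49
Step 2: insert 12 -> lo=[12] (size 1, max 12) hi=[49] (size 1, min 49) -> median=30.5
Step 3: insert 11 -> lo=[11, 12] (size 2, max 12) hi=[49] (size 1, min 49) -> median=12
Step 4: insert 17 -> lo=[11, 12] (size 2, max 12) hi=[17, 49] (size 2, min 17) -> median=14.5
Step 5: insert 22 -> lo=[11, 12, 17] (size 3, max 17) hi=[22, 49] (size 2, min 22) -> median=17
Step 6: insert 35 -> lo=[11, 12, 17] (size 3, max 17) hi=[22, 35, 49] (size 3, min 22) -> median=19.5
Step 7: insert 22 -> lo=[11, 12, 17, 22] (size 4, max 22) hi=[22, 35, 49] (size 3, min 22) -> median=22
Step 8: insert 22 -> lo=[11, 12, 17, 22] (size 4, max 22) hi=[22, 22, 35, 49] (size 4, min 22) -> median=22

Answer: 49 30.5 12 14.5 17 19.5 22 22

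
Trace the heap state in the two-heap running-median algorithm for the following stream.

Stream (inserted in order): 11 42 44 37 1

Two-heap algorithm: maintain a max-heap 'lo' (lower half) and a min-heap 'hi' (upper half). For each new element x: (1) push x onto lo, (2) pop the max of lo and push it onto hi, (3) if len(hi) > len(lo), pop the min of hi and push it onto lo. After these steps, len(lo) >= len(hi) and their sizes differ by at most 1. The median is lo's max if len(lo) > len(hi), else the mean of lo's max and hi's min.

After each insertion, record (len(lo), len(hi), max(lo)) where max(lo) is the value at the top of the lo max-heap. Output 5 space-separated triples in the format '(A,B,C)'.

Step 1: insert 11 -> lo=[11] hi=[] -> (len(lo)=1, len(hi)=0, max(lo)=11)
Step 2: insert 42 -> lo=[11] hi=[42] -> (len(lo)=1, len(hi)=1, max(lo)=11)
Step 3: insert 44 -> lo=[11, 42] hi=[44] -> (len(lo)=2, len(hi)=1, max(lo)=42)
Step 4: insert 37 -> lo=[11, 37] hi=[42, 44] -> (len(lo)=2, len(hi)=2, max(lo)=37)
Step 5: insert 1 -> lo=[1, 11, 37] hi=[42, 44] -> (len(lo)=3, len(hi)=2, max(lo)=37)

Answer: (1,0,11) (1,1,11) (2,1,42) (2,2,37) (3,2,37)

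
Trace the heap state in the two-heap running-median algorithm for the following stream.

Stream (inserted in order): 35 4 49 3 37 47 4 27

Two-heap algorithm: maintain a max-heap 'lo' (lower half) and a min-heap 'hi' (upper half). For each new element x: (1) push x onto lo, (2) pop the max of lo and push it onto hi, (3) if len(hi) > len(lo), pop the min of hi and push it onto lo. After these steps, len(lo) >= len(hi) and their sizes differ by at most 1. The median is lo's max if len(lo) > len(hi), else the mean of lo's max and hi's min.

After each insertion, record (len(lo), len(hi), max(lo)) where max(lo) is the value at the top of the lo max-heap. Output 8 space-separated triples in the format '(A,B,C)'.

Step 1: insert 35 -> lo=[35] hi=[] -> (len(lo)=1, len(hi)=0, max(lo)=35)
Step 2: insert 4 -> lo=[4] hi=[35] -> (len(lo)=1, len(hi)=1, max(lo)=4)
Step 3: insert 49 -> lo=[4, 35] hi=[49] -> (len(lo)=2, len(hi)=1, max(lo)=35)
Step 4: insert 3 -> lo=[3, 4] hi=[35, 49] -> (len(lo)=2, len(hi)=2, max(lo)=4)
Step 5: insert 37 -> lo=[3, 4, 35] hi=[37, 49] -> (len(lo)=3, len(hi)=2, max(lo)=35)
Step 6: insert 47 -> lo=[3, 4, 35] hi=[37, 47, 49] -> (len(lo)=3, len(hi)=3, max(lo)=35)
Step 7: insert 4 -> lo=[3, 4, 4, 35] hi=[37, 47, 49] -> (len(lo)=4, len(hi)=3, max(lo)=35)
Step 8: insert 27 -> lo=[3, 4, 4, 27] hi=[35, 37, 47, 49] -> (len(lo)=4, len(hi)=4, max(lo)=27)

Answer: (1,0,35) (1,1,4) (2,1,35) (2,2,4) (3,2,35) (3,3,35) (4,3,35) (4,4,27)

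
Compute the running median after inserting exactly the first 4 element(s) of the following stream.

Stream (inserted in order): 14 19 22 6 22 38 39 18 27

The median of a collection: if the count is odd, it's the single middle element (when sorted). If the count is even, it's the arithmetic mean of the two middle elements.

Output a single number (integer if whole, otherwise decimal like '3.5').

Step 1: insert 14 -> lo=[14] (size 1, max 14) hi=[] (size 0) -> median=14
Step 2: insert 19 -> lo=[14] (size 1, max 14) hi=[19] (size 1, min 19) -> median=16.5
Step 3: insert 22 -> lo=[14, 19] (size 2, max 19) hi=[22] (size 1, min 22) -> median=19
Step 4: insert 6 -> lo=[6, 14] (size 2, max 14) hi=[19, 22] (size 2, min 19) -> median=16.5

Answer: 16.5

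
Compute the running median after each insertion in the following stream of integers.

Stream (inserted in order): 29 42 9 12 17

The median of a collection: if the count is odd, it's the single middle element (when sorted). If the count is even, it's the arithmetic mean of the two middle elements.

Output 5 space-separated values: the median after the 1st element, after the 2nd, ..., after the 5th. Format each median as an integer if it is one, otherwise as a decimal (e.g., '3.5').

Step 1: insert 29 -> lo=[29] (size 1, max 29) hi=[] (size 0) -> median=29
Step 2: insert 42 -> lo=[29] (size 1, max 29) hi=[42] (size 1, min 42) -> median=35.5
Step 3: insert 9 -> lo=[9, 29] (size 2, max 29) hi=[42] (size 1, min 42) -> median=29
Step 4: insert 12 -> lo=[9, 12] (size 2, max 12) hi=[29, 42] (size 2, min 29) -> median=20.5
Step 5: insert 17 -> lo=[9, 12, 17] (size 3, max 17) hi=[29, 42] (size 2, min 29) -> median=17

Answer: 29 35.5 29 20.5 17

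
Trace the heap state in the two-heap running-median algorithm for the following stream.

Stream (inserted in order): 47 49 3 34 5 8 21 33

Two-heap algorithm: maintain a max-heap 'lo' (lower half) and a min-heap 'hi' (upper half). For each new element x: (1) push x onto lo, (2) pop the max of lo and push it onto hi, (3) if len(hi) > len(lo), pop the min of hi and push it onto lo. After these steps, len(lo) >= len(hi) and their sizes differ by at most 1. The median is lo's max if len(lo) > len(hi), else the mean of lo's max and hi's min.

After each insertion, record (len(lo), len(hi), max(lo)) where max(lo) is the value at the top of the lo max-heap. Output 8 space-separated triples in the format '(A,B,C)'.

Answer: (1,0,47) (1,1,47) (2,1,47) (2,2,34) (3,2,34) (3,3,8) (4,3,21) (4,4,21)

Derivation:
Step 1: insert 47 -> lo=[47] hi=[] -> (len(lo)=1, len(hi)=0, max(lo)=47)
Step 2: insert 49 -> lo=[47] hi=[49] -> (len(lo)=1, len(hi)=1, max(lo)=47)
Step 3: insert 3 -> lo=[3, 47] hi=[49] -> (len(lo)=2, len(hi)=1, max(lo)=47)
Step 4: insert 34 -> lo=[3, 34] hi=[47, 49] -> (len(lo)=2, len(hi)=2, max(lo)=34)
Step 5: insert 5 -> lo=[3, 5, 34] hi=[47, 49] -> (len(lo)=3, len(hi)=2, max(lo)=34)
Step 6: insert 8 -> lo=[3, 5, 8] hi=[34, 47, 49] -> (len(lo)=3, len(hi)=3, max(lo)=8)
Step 7: insert 21 -> lo=[3, 5, 8, 21] hi=[34, 47, 49] -> (len(lo)=4, len(hi)=3, max(lo)=21)
Step 8: insert 33 -> lo=[3, 5, 8, 21] hi=[33, 34, 47, 49] -> (len(lo)=4, len(hi)=4, max(lo)=21)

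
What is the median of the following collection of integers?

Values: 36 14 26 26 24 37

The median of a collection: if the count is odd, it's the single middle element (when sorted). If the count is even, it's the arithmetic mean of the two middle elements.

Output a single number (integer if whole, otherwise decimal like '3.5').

Answer: 26

Derivation:
Step 1: insert 36 -> lo=[36] (size 1, max 36) hi=[] (size 0) -> median=36
Step 2: insert 14 -> lo=[14] (size 1, max 14) hi=[36] (size 1, min 36) -> median=25
Step 3: insert 26 -> lo=[14, 26] (size 2, max 26) hi=[36] (size 1, min 36) -> median=26
Step 4: insert 26 -> lo=[14, 26] (size 2, max 26) hi=[26, 36] (size 2, min 26) -> median=26
Step 5: insert 24 -> lo=[14, 24, 26] (size 3, max 26) hi=[26, 36] (size 2, min 26) -> median=26
Step 6: insert 37 -> lo=[14, 24, 26] (size 3, max 26) hi=[26, 36, 37] (size 3, min 26) -> median=26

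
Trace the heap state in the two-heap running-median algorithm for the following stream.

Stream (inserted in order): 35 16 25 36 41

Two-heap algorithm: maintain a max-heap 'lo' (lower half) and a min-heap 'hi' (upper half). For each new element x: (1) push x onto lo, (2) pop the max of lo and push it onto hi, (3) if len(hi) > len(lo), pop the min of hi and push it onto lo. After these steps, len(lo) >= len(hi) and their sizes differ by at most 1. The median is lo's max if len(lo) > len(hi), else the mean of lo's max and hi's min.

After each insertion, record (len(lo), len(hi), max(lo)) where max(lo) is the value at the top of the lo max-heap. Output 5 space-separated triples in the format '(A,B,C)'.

Answer: (1,0,35) (1,1,16) (2,1,25) (2,2,25) (3,2,35)

Derivation:
Step 1: insert 35 -> lo=[35] hi=[] -> (len(lo)=1, len(hi)=0, max(lo)=35)
Step 2: insert 16 -> lo=[16] hi=[35] -> (len(lo)=1, len(hi)=1, max(lo)=16)
Step 3: insert 25 -> lo=[16, 25] hi=[35] -> (len(lo)=2, len(hi)=1, max(lo)=25)
Step 4: insert 36 -> lo=[16, 25] hi=[35, 36] -> (len(lo)=2, len(hi)=2, max(lo)=25)
Step 5: insert 41 -> lo=[16, 25, 35] hi=[36, 41] -> (len(lo)=3, len(hi)=2, max(lo)=35)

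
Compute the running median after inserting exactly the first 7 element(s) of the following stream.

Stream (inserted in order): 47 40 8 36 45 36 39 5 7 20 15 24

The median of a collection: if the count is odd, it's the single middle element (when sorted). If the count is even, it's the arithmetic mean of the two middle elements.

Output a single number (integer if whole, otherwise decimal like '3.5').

Answer: 39

Derivation:
Step 1: insert 47 -> lo=[47] (size 1, max 47) hi=[] (size 0) -> median=47
Step 2: insert 40 -> lo=[40] (size 1, max 40) hi=[47] (size 1, min 47) -> median=43.5
Step 3: insert 8 -> lo=[8, 40] (size 2, max 40) hi=[47] (size 1, min 47) -> median=40
Step 4: insert 36 -> lo=[8, 36] (size 2, max 36) hi=[40, 47] (size 2, min 40) -> median=38
Step 5: insert 45 -> lo=[8, 36, 40] (size 3, max 40) hi=[45, 47] (size 2, min 45) -> median=40
Step 6: insert 36 -> lo=[8, 36, 36] (size 3, max 36) hi=[40, 45, 47] (size 3, min 40) -> median=38
Step 7: insert 39 -> lo=[8, 36, 36, 39] (size 4, max 39) hi=[40, 45, 47] (size 3, min 40) -> median=39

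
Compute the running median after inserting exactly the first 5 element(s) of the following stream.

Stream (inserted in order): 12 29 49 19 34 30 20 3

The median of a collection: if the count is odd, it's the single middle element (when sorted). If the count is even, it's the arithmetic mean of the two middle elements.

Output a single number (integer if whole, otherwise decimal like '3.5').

Answer: 29

Derivation:
Step 1: insert 12 -> lo=[12] (size 1, max 12) hi=[] (size 0) -> median=12
Step 2: insert 29 -> lo=[12] (size 1, max 12) hi=[29] (size 1, min 29) -> median=20.5
Step 3: insert 49 -> lo=[12, 29] (size 2, max 29) hi=[49] (size 1, min 49) -> median=29
Step 4: insert 19 -> lo=[12, 19] (size 2, max 19) hi=[29, 49] (size 2, min 29) -> median=24
Step 5: insert 34 -> lo=[12, 19, 29] (size 3, max 29) hi=[34, 49] (size 2, min 34) -> median=29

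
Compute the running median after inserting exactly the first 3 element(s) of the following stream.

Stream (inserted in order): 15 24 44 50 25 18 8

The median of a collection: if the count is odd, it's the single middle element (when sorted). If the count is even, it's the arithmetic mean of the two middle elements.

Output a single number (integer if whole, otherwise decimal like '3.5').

Answer: 24

Derivation:
Step 1: insert 15 -> lo=[15] (size 1, max 15) hi=[] (size 0) -> median=15
Step 2: insert 24 -> lo=[15] (size 1, max 15) hi=[24] (size 1, min 24) -> median=19.5
Step 3: insert 44 -> lo=[15, 24] (size 2, max 24) hi=[44] (size 1, min 44) -> median=24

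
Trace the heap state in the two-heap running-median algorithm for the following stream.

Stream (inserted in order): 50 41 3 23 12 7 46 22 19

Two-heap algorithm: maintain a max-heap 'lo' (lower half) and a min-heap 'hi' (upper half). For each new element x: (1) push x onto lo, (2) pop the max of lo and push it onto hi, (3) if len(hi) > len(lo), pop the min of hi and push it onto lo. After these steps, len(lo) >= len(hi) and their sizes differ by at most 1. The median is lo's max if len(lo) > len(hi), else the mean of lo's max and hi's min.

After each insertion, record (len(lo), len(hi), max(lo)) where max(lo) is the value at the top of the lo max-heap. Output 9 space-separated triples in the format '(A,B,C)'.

Step 1: insert 50 -> lo=[50] hi=[] -> (len(lo)=1, len(hi)=0, max(lo)=50)
Step 2: insert 41 -> lo=[41] hi=[50] -> (len(lo)=1, len(hi)=1, max(lo)=41)
Step 3: insert 3 -> lo=[3, 41] hi=[50] -> (len(lo)=2, len(hi)=1, max(lo)=41)
Step 4: insert 23 -> lo=[3, 23] hi=[41, 50] -> (len(lo)=2, len(hi)=2, max(lo)=23)
Step 5: insert 12 -> lo=[3, 12, 23] hi=[41, 50] -> (len(lo)=3, len(hi)=2, max(lo)=23)
Step 6: insert 7 -> lo=[3, 7, 12] hi=[23, 41, 50] -> (len(lo)=3, len(hi)=3, max(lo)=12)
Step 7: insert 46 -> lo=[3, 7, 12, 23] hi=[41, 46, 50] -> (len(lo)=4, len(hi)=3, max(lo)=23)
Step 8: insert 22 -> lo=[3, 7, 12, 22] hi=[23, 41, 46, 50] -> (len(lo)=4, len(hi)=4, max(lo)=22)
Step 9: insert 19 -> lo=[3, 7, 12, 19, 22] hi=[23, 41, 46, 50] -> (len(lo)=5, len(hi)=4, max(lo)=22)

Answer: (1,0,50) (1,1,41) (2,1,41) (2,2,23) (3,2,23) (3,3,12) (4,3,23) (4,4,22) (5,4,22)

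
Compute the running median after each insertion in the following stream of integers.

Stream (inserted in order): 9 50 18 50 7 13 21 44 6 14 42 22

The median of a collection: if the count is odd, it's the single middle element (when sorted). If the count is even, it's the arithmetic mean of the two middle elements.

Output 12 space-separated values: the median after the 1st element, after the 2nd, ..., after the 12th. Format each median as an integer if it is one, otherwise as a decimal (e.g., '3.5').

Answer: 9 29.5 18 34 18 15.5 18 19.5 18 16 18 19.5

Derivation:
Step 1: insert 9 -> lo=[9] (size 1, max 9) hi=[] (size 0) -> median=9
Step 2: insert 50 -> lo=[9] (size 1, max 9) hi=[50] (size 1, min 50) -> median=29.5
Step 3: insert 18 -> lo=[9, 18] (size 2, max 18) hi=[50] (size 1, min 50) -> median=18
Step 4: insert 50 -> lo=[9, 18] (size 2, max 18) hi=[50, 50] (size 2, min 50) -> median=34
Step 5: insert 7 -> lo=[7, 9, 18] (size 3, max 18) hi=[50, 50] (size 2, min 50) -> median=18
Step 6: insert 13 -> lo=[7, 9, 13] (size 3, max 13) hi=[18, 50, 50] (size 3, min 18) -> median=15.5
Step 7: insert 21 -> lo=[7, 9, 13, 18] (size 4, max 18) hi=[21, 50, 50] (size 3, min 21) -> median=18
Step 8: insert 44 -> lo=[7, 9, 13, 18] (size 4, max 18) hi=[21, 44, 50, 50] (size 4, min 21) -> median=19.5
Step 9: insert 6 -> lo=[6, 7, 9, 13, 18] (size 5, max 18) hi=[21, 44, 50, 50] (size 4, min 21) -> median=18
Step 10: insert 14 -> lo=[6, 7, 9, 13, 14] (size 5, max 14) hi=[18, 21, 44, 50, 50] (size 5, min 18) -> median=16
Step 11: insert 42 -> lo=[6, 7, 9, 13, 14, 18] (size 6, max 18) hi=[21, 42, 44, 50, 50] (size 5, min 21) -> median=18
Step 12: insert 22 -> lo=[6, 7, 9, 13, 14, 18] (size 6, max 18) hi=[21, 22, 42, 44, 50, 50] (size 6, min 21) -> median=19.5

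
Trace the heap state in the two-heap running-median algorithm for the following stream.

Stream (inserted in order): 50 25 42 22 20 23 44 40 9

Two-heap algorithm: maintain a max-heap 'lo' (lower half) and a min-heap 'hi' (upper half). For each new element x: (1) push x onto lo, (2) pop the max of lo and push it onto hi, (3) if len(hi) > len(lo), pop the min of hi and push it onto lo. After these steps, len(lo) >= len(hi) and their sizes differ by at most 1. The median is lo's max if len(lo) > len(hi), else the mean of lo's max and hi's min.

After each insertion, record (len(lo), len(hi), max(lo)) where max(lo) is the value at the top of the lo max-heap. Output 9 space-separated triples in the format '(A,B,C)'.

Answer: (1,0,50) (1,1,25) (2,1,42) (2,2,25) (3,2,25) (3,3,23) (4,3,25) (4,4,25) (5,4,25)

Derivation:
Step 1: insert 50 -> lo=[50] hi=[] -> (len(lo)=1, len(hi)=0, max(lo)=50)
Step 2: insert 25 -> lo=[25] hi=[50] -> (len(lo)=1, len(hi)=1, max(lo)=25)
Step 3: insert 42 -> lo=[25, 42] hi=[50] -> (len(lo)=2, len(hi)=1, max(lo)=42)
Step 4: insert 22 -> lo=[22, 25] hi=[42, 50] -> (len(lo)=2, len(hi)=2, max(lo)=25)
Step 5: insert 20 -> lo=[20, 22, 25] hi=[42, 50] -> (len(lo)=3, len(hi)=2, max(lo)=25)
Step 6: insert 23 -> lo=[20, 22, 23] hi=[25, 42, 50] -> (len(lo)=3, len(hi)=3, max(lo)=23)
Step 7: insert 44 -> lo=[20, 22, 23, 25] hi=[42, 44, 50] -> (len(lo)=4, len(hi)=3, max(lo)=25)
Step 8: insert 40 -> lo=[20, 22, 23, 25] hi=[40, 42, 44, 50] -> (len(lo)=4, len(hi)=4, max(lo)=25)
Step 9: insert 9 -> lo=[9, 20, 22, 23, 25] hi=[40, 42, 44, 50] -> (len(lo)=5, len(hi)=4, max(lo)=25)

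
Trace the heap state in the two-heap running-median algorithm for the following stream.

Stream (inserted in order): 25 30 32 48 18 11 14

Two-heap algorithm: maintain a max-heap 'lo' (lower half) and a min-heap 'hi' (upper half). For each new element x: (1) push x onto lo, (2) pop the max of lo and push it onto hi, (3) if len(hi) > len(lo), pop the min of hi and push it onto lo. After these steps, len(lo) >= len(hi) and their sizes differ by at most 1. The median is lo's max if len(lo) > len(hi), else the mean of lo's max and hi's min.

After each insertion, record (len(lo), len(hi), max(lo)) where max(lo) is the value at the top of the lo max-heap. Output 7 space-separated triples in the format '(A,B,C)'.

Step 1: insert 25 -> lo=[25] hi=[] -> (len(lo)=1, len(hi)=0, max(lo)=25)
Step 2: insert 30 -> lo=[25] hi=[30] -> (len(lo)=1, len(hi)=1, max(lo)=25)
Step 3: insert 32 -> lo=[25, 30] hi=[32] -> (len(lo)=2, len(hi)=1, max(lo)=30)
Step 4: insert 48 -> lo=[25, 30] hi=[32, 48] -> (len(lo)=2, len(hi)=2, max(lo)=30)
Step 5: insert 18 -> lo=[18, 25, 30] hi=[32, 48] -> (len(lo)=3, len(hi)=2, max(lo)=30)
Step 6: insert 11 -> lo=[11, 18, 25] hi=[30, 32, 48] -> (len(lo)=3, len(hi)=3, max(lo)=25)
Step 7: insert 14 -> lo=[11, 14, 18, 25] hi=[30, 32, 48] -> (len(lo)=4, len(hi)=3, max(lo)=25)

Answer: (1,0,25) (1,1,25) (2,1,30) (2,2,30) (3,2,30) (3,3,25) (4,3,25)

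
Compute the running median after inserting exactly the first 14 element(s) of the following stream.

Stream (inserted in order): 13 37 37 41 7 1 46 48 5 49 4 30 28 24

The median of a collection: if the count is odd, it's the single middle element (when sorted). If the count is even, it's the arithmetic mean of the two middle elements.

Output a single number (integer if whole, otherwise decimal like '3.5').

Step 1: insert 13 -> lo=[13] (size 1, max 13) hi=[] (size 0) -> median=13
Step 2: insert 37 -> lo=[13] (size 1, max 13) hi=[37] (size 1, min 37) -> median=25
Step 3: insert 37 -> lo=[13, 37] (size 2, max 37) hi=[37] (size 1, min 37) -> median=37
Step 4: insert 41 -> lo=[13, 37] (size 2, max 37) hi=[37, 41] (size 2, min 37) -> median=37
Step 5: insert 7 -> lo=[7, 13, 37] (size 3, max 37) hi=[37, 41] (size 2, min 37) -> median=37
Step 6: insert 1 -> lo=[1, 7, 13] (size 3, max 13) hi=[37, 37, 41] (size 3, min 37) -> median=25
Step 7: insert 46 -> lo=[1, 7, 13, 37] (size 4, max 37) hi=[37, 41, 46] (size 3, min 37) -> median=37
Step 8: insert 48 -> lo=[1, 7, 13, 37] (size 4, max 37) hi=[37, 41, 46, 48] (size 4, min 37) -> median=37
Step 9: insert 5 -> lo=[1, 5, 7, 13, 37] (size 5, max 37) hi=[37, 41, 46, 48] (size 4, min 37) -> median=37
Step 10: insert 49 -> lo=[1, 5, 7, 13, 37] (size 5, max 37) hi=[37, 41, 46, 48, 49] (size 5, min 37) -> median=37
Step 11: insert 4 -> lo=[1, 4, 5, 7, 13, 37] (size 6, max 37) hi=[37, 41, 46, 48, 49] (size 5, min 37) -> median=37
Step 12: insert 30 -> lo=[1, 4, 5, 7, 13, 30] (size 6, max 30) hi=[37, 37, 41, 46, 48, 49] (size 6, min 37) -> median=33.5
Step 13: insert 28 -> lo=[1, 4, 5, 7, 13, 28, 30] (size 7, max 30) hi=[37, 37, 41, 46, 48, 49] (size 6, min 37) -> median=30
Step 14: insert 24 -> lo=[1, 4, 5, 7, 13, 24, 28] (size 7, max 28) hi=[30, 37, 37, 41, 46, 48, 49] (size 7, min 30) -> median=29

Answer: 29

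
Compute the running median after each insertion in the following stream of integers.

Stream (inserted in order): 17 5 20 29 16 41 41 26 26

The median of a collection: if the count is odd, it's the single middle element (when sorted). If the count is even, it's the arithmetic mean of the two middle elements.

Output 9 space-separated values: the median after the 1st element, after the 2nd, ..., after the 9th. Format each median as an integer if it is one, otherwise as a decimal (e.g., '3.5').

Answer: 17 11 17 18.5 17 18.5 20 23 26

Derivation:
Step 1: insert 17 -> lo=[17] (size 1, max 17) hi=[] (size 0) -> median=17
Step 2: insert 5 -> lo=[5] (size 1, max 5) hi=[17] (size 1, min 17) -> median=11
Step 3: insert 20 -> lo=[5, 17] (size 2, max 17) hi=[20] (size 1, min 20) -> median=17
Step 4: insert 29 -> lo=[5, 17] (size 2, max 17) hi=[20, 29] (size 2, min 20) -> median=18.5
Step 5: insert 16 -> lo=[5, 16, 17] (size 3, max 17) hi=[20, 29] (size 2, min 20) -> median=17
Step 6: insert 41 -> lo=[5, 16, 17] (size 3, max 17) hi=[20, 29, 41] (size 3, min 20) -> median=18.5
Step 7: insert 41 -> lo=[5, 16, 17, 20] (size 4, max 20) hi=[29, 41, 41] (size 3, min 29) -> median=20
Step 8: insert 26 -> lo=[5, 16, 17, 20] (size 4, max 20) hi=[26, 29, 41, 41] (size 4, min 26) -> median=23
Step 9: insert 26 -> lo=[5, 16, 17, 20, 26] (size 5, max 26) hi=[26, 29, 41, 41] (size 4, min 26) -> median=26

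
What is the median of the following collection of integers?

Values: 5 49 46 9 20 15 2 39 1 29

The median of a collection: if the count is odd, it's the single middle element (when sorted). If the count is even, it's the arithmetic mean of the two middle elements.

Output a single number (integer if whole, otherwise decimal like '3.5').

Answer: 17.5

Derivation:
Step 1: insert 5 -> lo=[5] (size 1, max 5) hi=[] (size 0) -> median=5
Step 2: insert 49 -> lo=[5] (size 1, max 5) hi=[49] (size 1, min 49) -> median=27
Step 3: insert 46 -> lo=[5, 46] (size 2, max 46) hi=[49] (size 1, min 49) -> median=46
Step 4: insert 9 -> lo=[5, 9] (size 2, max 9) hi=[46, 49] (size 2, min 46) -> median=27.5
Step 5: insert 20 -> lo=[5, 9, 20] (size 3, max 20) hi=[46, 49] (size 2, min 46) -> median=20
Step 6: insert 15 -> lo=[5, 9, 15] (size 3, max 15) hi=[20, 46, 49] (size 3, min 20) -> median=17.5
Step 7: insert 2 -> lo=[2, 5, 9, 15] (size 4, max 15) hi=[20, 46, 49] (size 3, min 20) -> median=15
Step 8: insert 39 -> lo=[2, 5, 9, 15] (size 4, max 15) hi=[20, 39, 46, 49] (size 4, min 20) -> median=17.5
Step 9: insert 1 -> lo=[1, 2, 5, 9, 15] (size 5, max 15) hi=[20, 39, 46, 49] (size 4, min 20) -> median=15
Step 10: insert 29 -> lo=[1, 2, 5, 9, 15] (size 5, max 15) hi=[20, 29, 39, 46, 49] (size 5, min 20) -> median=17.5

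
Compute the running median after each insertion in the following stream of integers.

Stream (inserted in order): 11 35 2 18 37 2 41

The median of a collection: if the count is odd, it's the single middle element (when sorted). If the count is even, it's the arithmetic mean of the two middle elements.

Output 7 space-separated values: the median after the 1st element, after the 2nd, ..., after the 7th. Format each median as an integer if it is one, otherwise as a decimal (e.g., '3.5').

Step 1: insert 11 -> lo=[11] (size 1, max 11) hi=[] (size 0) -> median=11
Step 2: insert 35 -> lo=[11] (size 1, max 11) hi=[35] (size 1, min 35) -> median=23
Step 3: insert 2 -> lo=[2, 11] (size 2, max 11) hi=[35] (size 1, min 35) -> median=11
Step 4: insert 18 -> lo=[2, 11] (size 2, max 11) hi=[18, 35] (size 2, min 18) -> median=14.5
Step 5: insert 37 -> lo=[2, 11, 18] (size 3, max 18) hi=[35, 37] (size 2, min 35) -> median=18
Step 6: insert 2 -> lo=[2, 2, 11] (size 3, max 11) hi=[18, 35, 37] (size 3, min 18) -> median=14.5
Step 7: insert 41 -> lo=[2, 2, 11, 18] (size 4, max 18) hi=[35, 37, 41] (size 3, min 35) -> median=18

Answer: 11 23 11 14.5 18 14.5 18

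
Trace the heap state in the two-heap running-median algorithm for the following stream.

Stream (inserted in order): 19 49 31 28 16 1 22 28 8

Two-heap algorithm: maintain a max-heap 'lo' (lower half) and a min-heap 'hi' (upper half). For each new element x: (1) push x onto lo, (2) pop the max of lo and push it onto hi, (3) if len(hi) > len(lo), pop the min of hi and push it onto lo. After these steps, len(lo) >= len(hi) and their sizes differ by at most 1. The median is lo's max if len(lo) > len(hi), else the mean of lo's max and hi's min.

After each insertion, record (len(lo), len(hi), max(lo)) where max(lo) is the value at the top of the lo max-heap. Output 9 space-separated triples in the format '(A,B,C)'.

Answer: (1,0,19) (1,1,19) (2,1,31) (2,2,28) (3,2,28) (3,3,19) (4,3,22) (4,4,22) (5,4,22)

Derivation:
Step 1: insert 19 -> lo=[19] hi=[] -> (len(lo)=1, len(hi)=0, max(lo)=19)
Step 2: insert 49 -> lo=[19] hi=[49] -> (len(lo)=1, len(hi)=1, max(lo)=19)
Step 3: insert 31 -> lo=[19, 31] hi=[49] -> (len(lo)=2, len(hi)=1, max(lo)=31)
Step 4: insert 28 -> lo=[19, 28] hi=[31, 49] -> (len(lo)=2, len(hi)=2, max(lo)=28)
Step 5: insert 16 -> lo=[16, 19, 28] hi=[31, 49] -> (len(lo)=3, len(hi)=2, max(lo)=28)
Step 6: insert 1 -> lo=[1, 16, 19] hi=[28, 31, 49] -> (len(lo)=3, len(hi)=3, max(lo)=19)
Step 7: insert 22 -> lo=[1, 16, 19, 22] hi=[28, 31, 49] -> (len(lo)=4, len(hi)=3, max(lo)=22)
Step 8: insert 28 -> lo=[1, 16, 19, 22] hi=[28, 28, 31, 49] -> (len(lo)=4, len(hi)=4, max(lo)=22)
Step 9: insert 8 -> lo=[1, 8, 16, 19, 22] hi=[28, 28, 31, 49] -> (len(lo)=5, len(hi)=4, max(lo)=22)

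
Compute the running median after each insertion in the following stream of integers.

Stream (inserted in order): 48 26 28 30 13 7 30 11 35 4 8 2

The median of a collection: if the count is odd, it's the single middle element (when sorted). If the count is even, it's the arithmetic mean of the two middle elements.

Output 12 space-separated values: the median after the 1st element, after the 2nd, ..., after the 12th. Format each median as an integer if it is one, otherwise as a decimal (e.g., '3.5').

Answer: 48 37 28 29 28 27 28 27 28 27 26 19.5

Derivation:
Step 1: insert 48 -> lo=[48] (size 1, max 48) hi=[] (size 0) -> median=48
Step 2: insert 26 -> lo=[26] (size 1, max 26) hi=[48] (size 1, min 48) -> median=37
Step 3: insert 28 -> lo=[26, 28] (size 2, max 28) hi=[48] (size 1, min 48) -> median=28
Step 4: insert 30 -> lo=[26, 28] (size 2, max 28) hi=[30, 48] (size 2, min 30) -> median=29
Step 5: insert 13 -> lo=[13, 26, 28] (size 3, max 28) hi=[30, 48] (size 2, min 30) -> median=28
Step 6: insert 7 -> lo=[7, 13, 26] (size 3, max 26) hi=[28, 30, 48] (size 3, min 28) -> median=27
Step 7: insert 30 -> lo=[7, 13, 26, 28] (size 4, max 28) hi=[30, 30, 48] (size 3, min 30) -> median=28
Step 8: insert 11 -> lo=[7, 11, 13, 26] (size 4, max 26) hi=[28, 30, 30, 48] (size 4, min 28) -> median=27
Step 9: insert 35 -> lo=[7, 11, 13, 26, 28] (size 5, max 28) hi=[30, 30, 35, 48] (size 4, min 30) -> median=28
Step 10: insert 4 -> lo=[4, 7, 11, 13, 26] (size 5, max 26) hi=[28, 30, 30, 35, 48] (size 5, min 28) -> median=27
Step 11: insert 8 -> lo=[4, 7, 8, 11, 13, 26] (size 6, max 26) hi=[28, 30, 30, 35, 48] (size 5, min 28) -> median=26
Step 12: insert 2 -> lo=[2, 4, 7, 8, 11, 13] (size 6, max 13) hi=[26, 28, 30, 30, 35, 48] (size 6, min 26) -> median=19.5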